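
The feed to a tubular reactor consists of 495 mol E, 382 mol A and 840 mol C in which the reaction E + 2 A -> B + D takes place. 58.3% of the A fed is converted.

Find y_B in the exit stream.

A reacted = 0.583 × 382 = 222.7 mol; ν_A = −2, so ξ = 222.7/2 = 111.4 mol.
Outlet amounts (n = n₀ + ν ξ):
  E: 495 − 1(111.4) = 383.6
  A: 382 − 2(111.4) = 159.3
  B: 0 + 1(111.4) = 111.4
  D: 0 + 1(111.4) = 111.4
  C: 840 (inert)
Total out = 1606 mol; y_B = 111.4 / 1606 = 0.06935.

0.0694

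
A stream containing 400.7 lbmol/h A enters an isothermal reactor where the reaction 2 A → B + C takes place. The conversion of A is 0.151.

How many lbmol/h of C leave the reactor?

30.3 lbmol/h

A reacted = 0.151 × 400.7 = 60.51 lbmol/h; ν_A = −2, so ξ = 60.51/2 = 30.25 lbmol/h.
Outlet amounts (n = n₀ + ν ξ):
  A: 400.7 − 2(30.25) = 340.2
  B: 0 + 1(30.25) = 30.25
  C: 0 + 1(30.25) = 30.25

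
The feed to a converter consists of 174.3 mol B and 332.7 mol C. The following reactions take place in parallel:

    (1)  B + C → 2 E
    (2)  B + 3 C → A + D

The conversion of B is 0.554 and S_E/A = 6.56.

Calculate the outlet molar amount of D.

Conversion of B: B consumed = 0.554 × 174.3 = 96.56 mol = 1ξ₁ + 1ξ₂.
Selectivity: 2ξ₁ / (1ξ₂) = 6.56 → ξ₁ = 3.28 ξ₂.
Substitute: (1·3.28 + 1) ξ₂ = 96.56 → ξ₂ = 22.56 mol, ξ₁ = 74 mol.
Outlet amounts (n = n₀ + Σ ν·ξ):
  B: 174.3 − 1(74) − 1(22.56) = 77.74
  C: 332.7 − 1(74) − 3(22.56) = 191
  E: 0 + 2(74) = 148
  A: 0 + 1(22.56) = 22.56
  D: 0 + 1(22.56) = 22.56

22.6 mol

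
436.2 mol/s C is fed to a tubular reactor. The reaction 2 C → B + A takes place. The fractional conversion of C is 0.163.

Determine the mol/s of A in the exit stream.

C reacted = 0.163 × 436.2 = 71.1 mol/s; ν_C = −2, so ξ = 71.1/2 = 35.55 mol/s.
Outlet amounts (n = n₀ + ν ξ):
  C: 436.2 − 2(35.55) = 365.1
  B: 0 + 1(35.55) = 35.55
  A: 0 + 1(35.55) = 35.55

35.6 mol/s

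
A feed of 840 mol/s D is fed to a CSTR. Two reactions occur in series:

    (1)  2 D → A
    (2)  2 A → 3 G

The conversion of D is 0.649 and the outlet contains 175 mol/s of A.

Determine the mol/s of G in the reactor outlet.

Conversion of D: D consumed = 2ξ₁ = 0.649 × 840 → ξ₁ = 272.6 mol/s.
A balance: n_A = 0 + 1ξ₁ − 2ξ₂ = 175 → ξ₂ = (1·272.6 − 175)/2 = 48.79 mol/s.
Outlet amounts (n = n₀ + Σ ν·ξ):
  D: 840 − 2(272.6) = 294.8
  A: 0 + 1(272.6) − 2(48.79) = 175
  G: 0 + 3(48.79) = 146.4

146 mol/s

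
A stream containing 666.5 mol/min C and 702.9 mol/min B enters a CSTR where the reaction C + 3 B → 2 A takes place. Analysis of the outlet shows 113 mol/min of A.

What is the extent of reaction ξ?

ξ = 56.5 mol/min

For A: n = n₀ + 2ξ → 113 = 0 + 2ξ, giving ξ = 56.5 mol/min.
Outlet amounts (n = n₀ + ν ξ):
  C: 666.5 − 1(56.5) = 610
  B: 702.9 − 3(56.5) = 533.4
  A: 0 + 2(56.5) = 113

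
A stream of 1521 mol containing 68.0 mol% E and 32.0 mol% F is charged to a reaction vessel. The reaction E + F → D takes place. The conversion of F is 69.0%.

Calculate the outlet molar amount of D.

F reacted = 0.69 × 486.7 = 335.8 mol; ν_F = −1, so ξ = 335.8/1 = 335.8 mol.
Outlet amounts (n = n₀ + ν ξ):
  E: 1034 − 1(335.8) = 698.4
  F: 486.7 − 1(335.8) = 150.9
  D: 0 + 1(335.8) = 335.8

336 mol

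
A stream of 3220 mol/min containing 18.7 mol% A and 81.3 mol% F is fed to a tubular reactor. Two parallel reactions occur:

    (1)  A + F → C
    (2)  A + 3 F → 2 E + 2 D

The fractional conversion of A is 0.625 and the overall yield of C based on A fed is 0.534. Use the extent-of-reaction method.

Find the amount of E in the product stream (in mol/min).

110 mol/min

Yield of C: 1ξ₁ / 602.1 = 0.534 → ξ₁ = 321.5 mol/min.
Conversion of A: 1ξ₁ + 1ξ₂ = 0.625 × 602.1 = 376.3 → ξ₂ = 54.79 mol/min.
Outlet amounts (n = n₀ + Σ ν·ξ):
  A: 602.1 − 1(321.5) − 1(54.79) = 225.8
  F: 2618 − 1(321.5) − 3(54.79) = 2132
  C: 0 + 1(321.5) = 321.5
  E: 0 + 2(54.79) = 109.6
  D: 0 + 2(54.79) = 109.6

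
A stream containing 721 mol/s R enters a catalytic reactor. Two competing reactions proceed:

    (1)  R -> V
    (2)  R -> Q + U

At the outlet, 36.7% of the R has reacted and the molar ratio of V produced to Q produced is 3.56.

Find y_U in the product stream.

0.0745

Conversion of R: R consumed = 0.367 × 721 = 264.6 mol/s = 1ξ₁ + 1ξ₂.
Selectivity: 1ξ₁ / (1ξ₂) = 3.56 → ξ₁ = 3.56 ξ₂.
Substitute: (1·3.56 + 1) ξ₂ = 264.6 → ξ₂ = 58.03 mol/s, ξ₁ = 206.6 mol/s.
Outlet amounts (n = n₀ + Σ ν·ξ):
  R: 721 − 1(206.6) − 1(58.03) = 456.4
  V: 0 + 1(206.6) = 206.6
  Q: 0 + 1(58.03) = 58.03
  U: 0 + 1(58.03) = 58.03
Total out = 779 mol/s; y_U = 58.03 / 779 = 0.07449.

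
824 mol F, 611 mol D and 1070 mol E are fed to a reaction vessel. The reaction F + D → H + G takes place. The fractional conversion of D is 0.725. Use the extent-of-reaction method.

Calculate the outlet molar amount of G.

443 mol

D reacted = 0.725 × 611 = 443 mol; ν_D = −1, so ξ = 443/1 = 443 mol.
Outlet amounts (n = n₀ + ν ξ):
  F: 824 − 1(443) = 381
  D: 611 − 1(443) = 168
  H: 0 + 1(443) = 443
  G: 0 + 1(443) = 443
  E: 1070 (inert)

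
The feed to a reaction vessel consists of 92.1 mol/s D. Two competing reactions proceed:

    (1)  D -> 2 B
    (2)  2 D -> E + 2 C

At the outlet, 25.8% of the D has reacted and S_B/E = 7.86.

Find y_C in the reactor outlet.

Conversion of D: D consumed = 0.258 × 92.1 = 23.76 mol/s = 1ξ₁ + 2ξ₂.
Selectivity: 2ξ₁ / (1ξ₂) = 7.86 → ξ₁ = 3.93 ξ₂.
Substitute: (1·3.93 + 2) ξ₂ = 23.76 → ξ₂ = 4.007 mol/s, ξ₁ = 15.75 mol/s.
Outlet amounts (n = n₀ + Σ ν·ξ):
  D: 92.1 − 1(15.75) − 2(4.007) = 68.34
  B: 0 + 2(15.75) = 31.5
  E: 0 + 1(4.007) = 4.007
  C: 0 + 2(4.007) = 8.014
Total out = 111.9 mol/s; y_C = 8.014 / 111.9 = 0.07165.

0.0716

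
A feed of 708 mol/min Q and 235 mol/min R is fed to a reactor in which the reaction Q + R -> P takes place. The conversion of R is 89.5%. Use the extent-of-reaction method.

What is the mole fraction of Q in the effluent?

0.679

R reacted = 0.895 × 235 = 210.3 mol/min; ν_R = −1, so ξ = 210.3/1 = 210.3 mol/min.
Outlet amounts (n = n₀ + ν ξ):
  Q: 708 − 1(210.3) = 497.7
  R: 235 − 1(210.3) = 24.67
  P: 0 + 1(210.3) = 210.3
Total out = 732.7 mol/min; y_Q = 497.7 / 732.7 = 0.6793.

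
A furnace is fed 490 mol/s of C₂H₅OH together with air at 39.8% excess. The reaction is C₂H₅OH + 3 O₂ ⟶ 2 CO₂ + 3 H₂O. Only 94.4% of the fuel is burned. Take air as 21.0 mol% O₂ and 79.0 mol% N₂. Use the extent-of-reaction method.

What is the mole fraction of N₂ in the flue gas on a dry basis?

0.827

Stoichiometric O₂ = 3 × 490 = 1470 mol/s; O₂ fed = 1470 × 1.398 = 2055 mol/s.
N₂ fed = 2055 × 79/21 = 7731 mol/s.
Fuel reacted = 0.944 × 490 → ξ = 462.6 mol/s.
Outlet (n = n₀ + ν ξ):
  C₂H₅OH: 490 − 1(462.6) = 27.44
  O₂: 2055 − 3(462.6) = 667.4
  N₂: 7731 (inert)
  CO₂: 0 + 2(462.6) = 925.1
  H₂O: 0 + 3(462.6) = 1388
Dry total = 9351 mol/s; y_N₂ (dry) = 7731 / 9351 = 0.8268.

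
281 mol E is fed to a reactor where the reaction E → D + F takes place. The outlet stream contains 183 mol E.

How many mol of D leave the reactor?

For E: n = n₀ − 1ξ → 183 = 281 − 1ξ, giving ξ = 98 mol.
Outlet amounts (n = n₀ + ν ξ):
  E: 281 − 1(98) = 183
  D: 0 + 1(98) = 98
  F: 0 + 1(98) = 98

98 mol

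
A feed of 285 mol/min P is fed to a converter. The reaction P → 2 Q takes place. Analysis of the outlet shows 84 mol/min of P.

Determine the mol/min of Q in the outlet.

For P: n = n₀ − 1ξ → 84 = 285 − 1ξ, giving ξ = 201 mol/min.
Outlet amounts (n = n₀ + ν ξ):
  P: 285 − 1(201) = 84
  Q: 0 + 2(201) = 402

402 mol/min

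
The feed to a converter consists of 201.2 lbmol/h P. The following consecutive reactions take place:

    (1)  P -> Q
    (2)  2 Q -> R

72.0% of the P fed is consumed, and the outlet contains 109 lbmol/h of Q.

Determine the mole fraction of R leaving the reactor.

0.0978

Conversion of P: P consumed = 1ξ₁ = 0.72 × 201.2 → ξ₁ = 144.9 lbmol/h.
Q balance: n_Q = 0 + 1ξ₁ − 2ξ₂ = 109 → ξ₂ = (1·144.9 − 109)/2 = 17.93 lbmol/h.
Outlet amounts (n = n₀ + Σ ν·ξ):
  P: 201.2 − 1(144.9) = 56.34
  Q: 0 + 1(144.9) − 2(17.93) = 109
  R: 0 + 1(17.93) = 17.93
Total out = 183.3 lbmol/h; y_R = 17.93 / 183.3 = 0.09785.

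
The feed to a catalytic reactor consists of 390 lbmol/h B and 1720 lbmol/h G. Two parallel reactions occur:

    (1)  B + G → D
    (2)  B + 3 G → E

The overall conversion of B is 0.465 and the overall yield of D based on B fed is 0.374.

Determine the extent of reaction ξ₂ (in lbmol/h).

ξ₂ = 35.5 lbmol/h

Yield of D: 1ξ₁ / 390 = 0.374 → ξ₁ = 145.9 lbmol/h.
Conversion of B: 1ξ₁ + 1ξ₂ = 0.465 × 390 = 181.4 → ξ₂ = 35.49 lbmol/h.
Outlet amounts (n = n₀ + Σ ν·ξ):
  B: 390 − 1(145.9) − 1(35.49) = 208.6
  G: 1720 − 1(145.9) − 3(35.49) = 1468
  D: 0 + 1(145.9) = 145.9
  E: 0 + 1(35.49) = 35.49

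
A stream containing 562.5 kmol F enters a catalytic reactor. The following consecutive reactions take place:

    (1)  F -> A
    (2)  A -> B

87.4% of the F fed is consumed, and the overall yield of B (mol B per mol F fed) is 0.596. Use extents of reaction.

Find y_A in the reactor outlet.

0.278

Conversion of F: F consumed = 1ξ₁ = 0.874 × 562.5 → ξ₁ = 491.6 kmol.
Yield of B: 1ξ₂ / 562.5 = 0.596 → ξ₂ = 335.2 kmol.
Outlet amounts (n = n₀ + Σ ν·ξ):
  F: 562.5 − 1(491.6) = 70.88
  A: 0 + 1(491.6) − 1(335.2) = 156.4
  B: 0 + 1(335.2) = 335.2
Total out = 562.5 kmol; y_A = 156.4 / 562.5 = 0.278.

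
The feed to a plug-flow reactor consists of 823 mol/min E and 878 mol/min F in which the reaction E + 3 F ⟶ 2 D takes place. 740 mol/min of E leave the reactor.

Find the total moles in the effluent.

1540 mol/min

For E: n = n₀ − 1ξ → 740 = 823 − 1ξ, giving ξ = 83 mol/min.
Outlet amounts (n = n₀ + ν ξ):
  E: 823 − 1(83) = 740
  F: 878 − 3(83) = 629
  D: 0 + 2(83) = 166
Total out = 740 + 629 + 166 = 1535 mol/min.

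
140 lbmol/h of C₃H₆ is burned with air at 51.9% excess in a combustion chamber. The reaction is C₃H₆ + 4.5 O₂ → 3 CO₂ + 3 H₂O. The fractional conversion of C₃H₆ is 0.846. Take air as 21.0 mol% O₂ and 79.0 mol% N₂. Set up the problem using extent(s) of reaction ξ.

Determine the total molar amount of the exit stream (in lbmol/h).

Stoichiometric O₂ = 4.5 × 140 = 630 lbmol/h; O₂ fed = 630 × 1.519 = 957 lbmol/h.
N₂ fed = 957 × 79/21 = 3600 lbmol/h.
Fuel reacted = 0.846 × 140 → ξ = 118.4 lbmol/h.
Outlet (n = n₀ + ν ξ):
  C₃H₆: 140 − 1(118.4) = 21.56
  O₂: 957 − 4.5(118.4) = 424
  N₂: 3600 (inert)
  CO₂: 0 + 3(118.4) = 355.3
  H₂O: 0 + 3(118.4) = 355.3
Total out = 21.56 + 424 + 3600 + 355.3 + 355.3 = 4756 lbmol/h.

4760 lbmol/h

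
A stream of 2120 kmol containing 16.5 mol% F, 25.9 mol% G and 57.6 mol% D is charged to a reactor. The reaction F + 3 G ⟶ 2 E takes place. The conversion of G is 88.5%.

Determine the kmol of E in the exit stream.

G reacted = 0.885 × 549.1 = 485.9 kmol; ν_G = −3, so ξ = 485.9/3 = 162 kmol.
Outlet amounts (n = n₀ + ν ξ):
  F: 349.8 − 1(162) = 187.8
  G: 549.1 − 3(162) = 63.14
  E: 0 + 2(162) = 324
  D: 1221 (inert)

324 kmol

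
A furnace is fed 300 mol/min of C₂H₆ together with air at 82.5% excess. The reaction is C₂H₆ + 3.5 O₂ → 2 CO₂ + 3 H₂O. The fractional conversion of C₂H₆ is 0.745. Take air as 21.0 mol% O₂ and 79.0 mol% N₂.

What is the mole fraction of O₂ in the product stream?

0.119

Stoichiometric O₂ = 3.5 × 300 = 1050 mol/min; O₂ fed = 1050 × 1.825 = 1916 mol/min.
N₂ fed = 1916 × 79/21 = 7209 mol/min.
Fuel reacted = 0.745 × 300 → ξ = 223.5 mol/min.
Outlet (n = n₀ + ν ξ):
  C₂H₆: 300 − 1(223.5) = 76.5
  O₂: 1916 − 3.5(223.5) = 1134
  N₂: 7209 (inert)
  CO₂: 0 + 2(223.5) = 447
  H₂O: 0 + 3(223.5) = 670.5
Total out = 9537 mol/min; y_O₂ = 1134 / 9537 = 0.1189.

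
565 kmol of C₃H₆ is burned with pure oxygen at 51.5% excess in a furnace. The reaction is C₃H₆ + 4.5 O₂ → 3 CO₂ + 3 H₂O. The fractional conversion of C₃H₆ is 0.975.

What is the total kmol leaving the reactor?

4690 kmol

Stoichiometric O₂ = 4.5 × 565 = 2542 kmol; O₂ fed = 2542 × 1.515 = 3852 kmol.
Fuel reacted = 0.975 × 565 → ξ = 550.9 kmol.
Outlet (n = n₀ + ν ξ):
  C₃H₆: 565 − 1(550.9) = 14.12
  O₂: 3852 − 4.5(550.9) = 1373
  CO₂: 0 + 3(550.9) = 1653
  H₂O: 0 + 3(550.9) = 1653
Total out = 14.12 + 1373 + 1653 + 1653 = 4692 kmol.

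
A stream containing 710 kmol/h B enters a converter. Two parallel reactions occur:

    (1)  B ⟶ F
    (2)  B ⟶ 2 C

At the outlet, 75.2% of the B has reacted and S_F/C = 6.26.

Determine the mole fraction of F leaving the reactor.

0.66

Conversion of B: B consumed = 0.752 × 710 = 533.9 kmol/h = 1ξ₁ + 1ξ₂.
Selectivity: 1ξ₁ / (2ξ₂) = 6.26 → ξ₁ = 12.52 ξ₂.
Substitute: (1·12.52 + 1) ξ₂ = 533.9 → ξ₂ = 39.49 kmol/h, ξ₁ = 494.4 kmol/h.
Outlet amounts (n = n₀ + Σ ν·ξ):
  B: 710 − 1(494.4) − 1(39.49) = 176.1
  F: 0 + 1(494.4) = 494.4
  C: 0 + 2(39.49) = 78.98
Total out = 749.5 kmol/h; y_F = 494.4 / 749.5 = 0.6597.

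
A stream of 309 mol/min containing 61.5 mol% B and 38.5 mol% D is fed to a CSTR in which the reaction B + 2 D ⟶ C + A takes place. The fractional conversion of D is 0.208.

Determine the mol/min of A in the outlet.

12.4 mol/min

D reacted = 0.208 × 119 = 24.74 mol/min; ν_D = −2, so ξ = 24.74/2 = 12.37 mol/min.
Outlet amounts (n = n₀ + ν ξ):
  B: 190 − 1(12.37) = 177.7
  D: 119 − 2(12.37) = 94.22
  C: 0 + 1(12.37) = 12.37
  A: 0 + 1(12.37) = 12.37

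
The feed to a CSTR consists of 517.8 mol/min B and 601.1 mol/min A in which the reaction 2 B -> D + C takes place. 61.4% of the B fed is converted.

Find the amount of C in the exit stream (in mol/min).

B reacted = 0.614 × 517.8 = 317.9 mol/min; ν_B = −2, so ξ = 317.9/2 = 159 mol/min.
Outlet amounts (n = n₀ + ν ξ):
  B: 517.8 − 2(159) = 199.9
  D: 0 + 1(159) = 159
  C: 0 + 1(159) = 159
  A: 601.1 (inert)

159 mol/min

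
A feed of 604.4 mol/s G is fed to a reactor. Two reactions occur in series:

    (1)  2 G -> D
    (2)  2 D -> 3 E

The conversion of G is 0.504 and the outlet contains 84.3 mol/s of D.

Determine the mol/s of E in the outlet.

102 mol/s

Conversion of G: G consumed = 2ξ₁ = 0.504 × 604.4 → ξ₁ = 152.3 mol/s.
D balance: n_D = 0 + 1ξ₁ − 2ξ₂ = 84.3 → ξ₂ = (1·152.3 − 84.3)/2 = 34 mol/s.
Outlet amounts (n = n₀ + Σ ν·ξ):
  G: 604.4 − 2(152.3) = 299.8
  D: 0 + 1(152.3) − 2(34) = 84.3
  E: 0 + 3(34) = 102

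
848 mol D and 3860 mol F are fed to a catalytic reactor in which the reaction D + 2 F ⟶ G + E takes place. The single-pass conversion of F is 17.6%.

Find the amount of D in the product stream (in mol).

508 mol

F reacted = 0.176 × 3860 = 679.4 mol; ν_F = −2, so ξ = 679.4/2 = 339.7 mol.
Outlet amounts (n = n₀ + ν ξ):
  D: 848 − 1(339.7) = 508.3
  F: 3860 − 2(339.7) = 3181
  G: 0 + 1(339.7) = 339.7
  E: 0 + 1(339.7) = 339.7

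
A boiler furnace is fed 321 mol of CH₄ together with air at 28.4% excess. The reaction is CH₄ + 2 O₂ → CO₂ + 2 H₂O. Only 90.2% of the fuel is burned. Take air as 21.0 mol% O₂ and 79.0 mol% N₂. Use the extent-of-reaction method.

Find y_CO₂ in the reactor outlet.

0.0682

Stoichiometric O₂ = 2 × 321 = 642 mol; O₂ fed = 642 × 1.284 = 824.3 mol.
N₂ fed = 824.3 × 79/21 = 3101 mol.
Fuel reacted = 0.902 × 321 → ξ = 289.5 mol.
Outlet (n = n₀ + ν ξ):
  CH₄: 321 − 1(289.5) = 31.46
  O₂: 824.3 − 2(289.5) = 245.2
  N₂: 3101 (inert)
  CO₂: 0 + 1(289.5) = 289.5
  H₂O: 0 + 2(289.5) = 579.1
Total out = 4246 mol; y_CO₂ = 289.5 / 4246 = 0.06819.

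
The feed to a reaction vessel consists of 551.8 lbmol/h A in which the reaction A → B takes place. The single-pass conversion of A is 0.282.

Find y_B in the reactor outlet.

0.282

A reacted = 0.282 × 551.8 = 155.6 lbmol/h; ν_A = −1, so ξ = 155.6/1 = 155.6 lbmol/h.
Outlet amounts (n = n₀ + ν ξ):
  A: 551.8 − 1(155.6) = 396.2
  B: 0 + 1(155.6) = 155.6
Total out = 551.8 lbmol/h; y_B = 155.6 / 551.8 = 0.282.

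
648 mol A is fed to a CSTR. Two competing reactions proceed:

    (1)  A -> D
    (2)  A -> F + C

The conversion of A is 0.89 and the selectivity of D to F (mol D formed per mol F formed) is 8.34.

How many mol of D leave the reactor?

Conversion of A: A consumed = 0.89 × 648 = 576.7 mol = 1ξ₁ + 1ξ₂.
Selectivity: 1ξ₁ / (1ξ₂) = 8.34 → ξ₁ = 8.34 ξ₂.
Substitute: (1·8.34 + 1) ξ₂ = 576.7 → ξ₂ = 61.75 mol, ξ₁ = 515 mol.
Outlet amounts (n = n₀ + Σ ν·ξ):
  A: 648 − 1(515) − 1(61.75) = 71.28
  D: 0 + 1(515) = 515
  F: 0 + 1(61.75) = 61.75
  C: 0 + 1(61.75) = 61.75

515 mol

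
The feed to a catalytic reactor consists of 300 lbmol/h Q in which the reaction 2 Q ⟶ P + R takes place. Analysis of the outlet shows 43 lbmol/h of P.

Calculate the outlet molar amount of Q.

214 lbmol/h

For P: n = n₀ + 1ξ → 43 = 0 + 1ξ, giving ξ = 43 lbmol/h.
Outlet amounts (n = n₀ + ν ξ):
  Q: 300 − 2(43) = 214
  P: 0 + 1(43) = 43
  R: 0 + 1(43) = 43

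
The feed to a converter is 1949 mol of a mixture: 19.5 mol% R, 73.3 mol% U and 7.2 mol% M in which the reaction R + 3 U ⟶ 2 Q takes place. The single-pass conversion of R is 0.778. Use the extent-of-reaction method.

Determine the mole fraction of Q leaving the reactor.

R reacted = 0.778 × 380.1 = 295.7 mol; ν_R = −1, so ξ = 295.7/1 = 295.7 mol.
Outlet amounts (n = n₀ + ν ξ):
  R: 380.1 − 1(295.7) = 84.37
  U: 1429 − 3(295.7) = 541.6
  Q: 0 + 2(295.7) = 591.4
  M: 140.3 (inert)
Total out = 1358 mol; y_Q = 591.4 / 1358 = 0.4356.

0.436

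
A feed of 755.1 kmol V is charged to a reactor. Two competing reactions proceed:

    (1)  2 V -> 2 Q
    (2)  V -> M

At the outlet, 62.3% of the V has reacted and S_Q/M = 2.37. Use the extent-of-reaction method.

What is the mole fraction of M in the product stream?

0.185

Conversion of V: V consumed = 0.623 × 755.1 = 470.4 kmol = 2ξ₁ + 1ξ₂.
Selectivity: 2ξ₁ / (1ξ₂) = 2.37 → ξ₁ = 1.185 ξ₂.
Substitute: (2·1.185 + 1) ξ₂ = 470.4 → ξ₂ = 139.6 kmol, ξ₁ = 165.4 kmol.
Outlet amounts (n = n₀ + Σ ν·ξ):
  V: 755.1 − 2(165.4) − 1(139.6) = 284.7
  Q: 0 + 2(165.4) = 330.8
  M: 0 + 1(139.6) = 139.6
Total out = 755.1 kmol; y_M = 139.6 / 755.1 = 0.1849.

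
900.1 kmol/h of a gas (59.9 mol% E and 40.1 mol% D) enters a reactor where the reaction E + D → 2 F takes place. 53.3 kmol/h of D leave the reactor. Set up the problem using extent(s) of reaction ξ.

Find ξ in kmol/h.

For D: n = n₀ − 1ξ → 53.3 = 360.9 − 1ξ, giving ξ = 307.6 kmol/h.
Outlet amounts (n = n₀ + ν ξ):
  E: 539.2 − 1(307.6) = 231.5
  D: 360.9 − 1(307.6) = 53.3
  F: 0 + 2(307.6) = 615.3

ξ = 308 kmol/h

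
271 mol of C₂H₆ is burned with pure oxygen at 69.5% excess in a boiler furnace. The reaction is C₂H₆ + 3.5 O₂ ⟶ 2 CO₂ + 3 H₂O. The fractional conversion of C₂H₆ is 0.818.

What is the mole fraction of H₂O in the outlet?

Stoichiometric O₂ = 3.5 × 271 = 948.5 mol; O₂ fed = 948.5 × 1.695 = 1608 mol.
Fuel reacted = 0.818 × 271 → ξ = 221.7 mol.
Outlet (n = n₀ + ν ξ):
  C₂H₆: 271 − 1(221.7) = 49.32
  O₂: 1608 − 3.5(221.7) = 831.8
  CO₂: 0 + 2(221.7) = 443.4
  H₂O: 0 + 3(221.7) = 665
Total out = 1990 mol; y_H₂O = 665 / 1990 = 0.3343.

0.334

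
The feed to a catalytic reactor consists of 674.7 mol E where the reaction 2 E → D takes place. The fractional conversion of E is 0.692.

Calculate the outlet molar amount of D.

233 mol

E reacted = 0.692 × 674.7 = 466.9 mol; ν_E = −2, so ξ = 466.9/2 = 233.4 mol.
Outlet amounts (n = n₀ + ν ξ):
  E: 674.7 − 2(233.4) = 207.8
  D: 0 + 1(233.4) = 233.4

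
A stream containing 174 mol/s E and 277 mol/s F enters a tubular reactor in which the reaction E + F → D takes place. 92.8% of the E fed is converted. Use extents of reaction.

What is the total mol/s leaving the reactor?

E reacted = 0.928 × 174 = 161.5 mol/s; ν_E = −1, so ξ = 161.5/1 = 161.5 mol/s.
Outlet amounts (n = n₀ + ν ξ):
  E: 174 − 1(161.5) = 12.53
  F: 277 − 1(161.5) = 115.5
  D: 0 + 1(161.5) = 161.5
Total out = 12.53 + 115.5 + 161.5 = 289.5 mol/s.

290 mol/s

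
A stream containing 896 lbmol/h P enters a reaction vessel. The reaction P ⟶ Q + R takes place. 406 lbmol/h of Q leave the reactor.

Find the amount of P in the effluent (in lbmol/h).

490 lbmol/h

For Q: n = n₀ + 1ξ → 406 = 0 + 1ξ, giving ξ = 406 lbmol/h.
Outlet amounts (n = n₀ + ν ξ):
  P: 896 − 1(406) = 490
  Q: 0 + 1(406) = 406
  R: 0 + 1(406) = 406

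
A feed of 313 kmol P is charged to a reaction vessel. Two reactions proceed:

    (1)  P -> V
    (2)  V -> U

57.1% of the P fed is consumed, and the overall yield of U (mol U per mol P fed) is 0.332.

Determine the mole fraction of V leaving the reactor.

0.239

Conversion of P: P consumed = 1ξ₁ = 0.571 × 313 → ξ₁ = 178.7 kmol.
Yield of U: 1ξ₂ / 313 = 0.332 → ξ₂ = 103.9 kmol.
Outlet amounts (n = n₀ + Σ ν·ξ):
  P: 313 − 1(178.7) = 134.3
  V: 0 + 1(178.7) − 1(103.9) = 74.81
  U: 0 + 1(103.9) = 103.9
Total out = 313 kmol; y_V = 74.81 / 313 = 0.239.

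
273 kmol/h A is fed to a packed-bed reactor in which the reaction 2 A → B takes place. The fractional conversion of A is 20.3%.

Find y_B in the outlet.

0.113

A reacted = 0.203 × 273 = 55.42 kmol/h; ν_A = −2, so ξ = 55.42/2 = 27.71 kmol/h.
Outlet amounts (n = n₀ + ν ξ):
  A: 273 − 2(27.71) = 217.6
  B: 0 + 1(27.71) = 27.71
Total out = 245.3 kmol/h; y_B = 27.71 / 245.3 = 0.113.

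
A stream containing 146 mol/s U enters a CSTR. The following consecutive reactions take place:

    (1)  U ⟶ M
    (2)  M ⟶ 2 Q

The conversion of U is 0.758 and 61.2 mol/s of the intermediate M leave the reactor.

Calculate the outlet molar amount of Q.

Conversion of U: U consumed = 1ξ₁ = 0.758 × 146 → ξ₁ = 110.7 mol/s.
M balance: n_M = 0 + 1ξ₁ − 1ξ₂ = 61.2 → ξ₂ = (1·110.7 − 61.2)/1 = 49.47 mol/s.
Outlet amounts (n = n₀ + Σ ν·ξ):
  U: 146 − 1(110.7) = 35.33
  M: 0 + 1(110.7) − 1(49.47) = 61.2
  Q: 0 + 2(49.47) = 98.94

98.9 mol/s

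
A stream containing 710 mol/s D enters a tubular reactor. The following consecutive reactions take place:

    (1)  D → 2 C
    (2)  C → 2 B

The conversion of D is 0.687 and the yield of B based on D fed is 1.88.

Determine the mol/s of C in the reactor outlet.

308 mol/s

Conversion of D: D consumed = 1ξ₁ = 0.687 × 710 → ξ₁ = 487.8 mol/s.
Yield of B: 2ξ₂ / 710 = 1.88 → ξ₂ = 667.4 mol/s.
Outlet amounts (n = n₀ + Σ ν·ξ):
  D: 710 − 1(487.8) = 222.2
  C: 0 + 2(487.8) − 1(667.4) = 308.1
  B: 0 + 2(667.4) = 1335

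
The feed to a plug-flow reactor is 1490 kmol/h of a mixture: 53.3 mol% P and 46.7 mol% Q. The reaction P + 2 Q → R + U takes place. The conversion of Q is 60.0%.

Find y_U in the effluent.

Q reacted = 0.6 × 695.8 = 417.5 kmol/h; ν_Q = −2, so ξ = 417.5/2 = 208.7 kmol/h.
Outlet amounts (n = n₀ + ν ξ):
  P: 794.2 − 1(208.7) = 585.4
  Q: 695.8 − 2(208.7) = 278.3
  R: 0 + 1(208.7) = 208.7
  U: 0 + 1(208.7) = 208.7
Total out = 1281 kmol/h; y_U = 208.7 / 1281 = 0.1629.

0.163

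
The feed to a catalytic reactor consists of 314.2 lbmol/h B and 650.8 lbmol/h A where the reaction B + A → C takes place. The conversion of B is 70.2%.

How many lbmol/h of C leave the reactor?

221 lbmol/h

B reacted = 0.702 × 314.2 = 220.6 lbmol/h; ν_B = −1, so ξ = 220.6/1 = 220.6 lbmol/h.
Outlet amounts (n = n₀ + ν ξ):
  B: 314.2 − 1(220.6) = 93.63
  A: 650.8 − 1(220.6) = 430.2
  C: 0 + 1(220.6) = 220.6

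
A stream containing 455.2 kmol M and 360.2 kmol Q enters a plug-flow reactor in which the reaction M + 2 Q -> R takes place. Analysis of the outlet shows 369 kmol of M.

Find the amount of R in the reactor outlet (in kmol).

For M: n = n₀ − 1ξ → 369 = 455.2 − 1ξ, giving ξ = 86.2 kmol.
Outlet amounts (n = n₀ + ν ξ):
  M: 455.2 − 1(86.2) = 369
  Q: 360.2 − 2(86.2) = 187.8
  R: 0 + 1(86.2) = 86.2

86.2 kmol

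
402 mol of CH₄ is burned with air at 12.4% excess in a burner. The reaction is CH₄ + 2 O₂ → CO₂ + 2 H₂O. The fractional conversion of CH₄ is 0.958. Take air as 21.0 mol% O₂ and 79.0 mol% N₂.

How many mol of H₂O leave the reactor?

770 mol

Stoichiometric O₂ = 2 × 402 = 804 mol; O₂ fed = 804 × 1.124 = 903.7 mol.
N₂ fed = 903.7 × 79/21 = 3400 mol.
Fuel reacted = 0.958 × 402 → ξ = 385.1 mol.
Outlet (n = n₀ + ν ξ):
  CH₄: 402 − 1(385.1) = 16.88
  O₂: 903.7 − 2(385.1) = 133.5
  N₂: 3400 (inert)
  CO₂: 0 + 1(385.1) = 385.1
  H₂O: 0 + 2(385.1) = 770.2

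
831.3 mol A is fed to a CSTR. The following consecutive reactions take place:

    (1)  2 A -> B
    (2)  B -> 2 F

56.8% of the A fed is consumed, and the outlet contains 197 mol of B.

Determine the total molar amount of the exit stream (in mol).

Conversion of A: A consumed = 2ξ₁ = 0.568 × 831.3 → ξ₁ = 236.1 mol.
B balance: n_B = 0 + 1ξ₁ − 1ξ₂ = 197 → ξ₂ = (1·236.1 − 197)/1 = 39.09 mol.
Outlet amounts (n = n₀ + Σ ν·ξ):
  A: 831.3 − 2(236.1) = 359.1
  B: 0 + 1(236.1) − 1(39.09) = 197
  F: 0 + 2(39.09) = 78.18
Total out = 359.1 + 197 + 78.18 = 634.3 mol.

634 mol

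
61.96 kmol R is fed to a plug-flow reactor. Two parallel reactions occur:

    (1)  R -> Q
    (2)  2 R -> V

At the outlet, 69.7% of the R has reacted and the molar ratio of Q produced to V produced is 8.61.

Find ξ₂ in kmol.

Conversion of R: R consumed = 0.697 × 61.96 = 43.19 kmol = 1ξ₁ + 2ξ₂.
Selectivity: 1ξ₁ / (1ξ₂) = 8.61 → ξ₁ = 8.61 ξ₂.
Substitute: (1·8.61 + 2) ξ₂ = 43.19 → ξ₂ = 4.07 kmol, ξ₁ = 35.05 kmol.
Outlet amounts (n = n₀ + Σ ν·ξ):
  R: 61.96 − 1(35.05) − 2(4.07) = 18.77
  Q: 0 + 1(35.05) = 35.05
  V: 0 + 1(4.07) = 4.07

ξ₂ = 4.07 kmol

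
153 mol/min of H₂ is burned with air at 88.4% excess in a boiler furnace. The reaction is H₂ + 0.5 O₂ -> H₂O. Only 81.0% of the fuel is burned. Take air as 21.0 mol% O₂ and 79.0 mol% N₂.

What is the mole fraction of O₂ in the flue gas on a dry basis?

Stoichiometric O₂ = 0.5 × 153 = 76.5 mol/min; O₂ fed = 76.5 × 1.884 = 144.1 mol/min.
N₂ fed = 144.1 × 79/21 = 542.2 mol/min.
Fuel reacted = 0.81 × 153 → ξ = 123.9 mol/min.
Outlet (n = n₀ + ν ξ):
  H₂: 153 − 1(123.9) = 29.07
  O₂: 144.1 − 0.5(123.9) = 82.16
  N₂: 542.2 (inert)
  H₂O: 0 + 1(123.9) = 123.9
Dry total = 653.4 mol/min; y_O₂ (dry) = 82.16 / 653.4 = 0.1257.

0.126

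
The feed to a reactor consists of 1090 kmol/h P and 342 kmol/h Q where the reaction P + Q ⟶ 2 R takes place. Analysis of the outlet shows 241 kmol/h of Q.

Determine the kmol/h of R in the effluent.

202 kmol/h

For Q: n = n₀ − 1ξ → 241 = 342 − 1ξ, giving ξ = 101 kmol/h.
Outlet amounts (n = n₀ + ν ξ):
  P: 1090 − 1(101) = 989
  Q: 342 − 1(101) = 241
  R: 0 + 2(101) = 202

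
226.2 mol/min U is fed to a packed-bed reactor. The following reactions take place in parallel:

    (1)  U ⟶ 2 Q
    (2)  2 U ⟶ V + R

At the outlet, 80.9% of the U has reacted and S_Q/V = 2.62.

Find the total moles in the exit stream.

Conversion of U: U consumed = 0.809 × 226.2 = 183 mol/min = 1ξ₁ + 2ξ₂.
Selectivity: 2ξ₁ / (1ξ₂) = 2.62 → ξ₁ = 1.31 ξ₂.
Substitute: (1·1.31 + 2) ξ₂ = 183 → ξ₂ = 55.29 mol/min, ξ₁ = 72.42 mol/min.
Outlet amounts (n = n₀ + Σ ν·ξ):
  U: 226.2 − 1(72.42) − 2(55.29) = 43.2
  Q: 0 + 2(72.42) = 144.8
  V: 0 + 1(55.29) = 55.29
  R: 0 + 1(55.29) = 55.29
Total out = 43.2 + 144.8 + 55.29 + 55.29 = 298.6 mol/min.

299 mol/min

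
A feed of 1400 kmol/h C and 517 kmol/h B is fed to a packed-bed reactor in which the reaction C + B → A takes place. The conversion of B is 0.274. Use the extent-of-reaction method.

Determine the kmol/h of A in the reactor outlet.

142 kmol/h

B reacted = 0.274 × 517 = 141.7 kmol/h; ν_B = −1, so ξ = 141.7/1 = 141.7 kmol/h.
Outlet amounts (n = n₀ + ν ξ):
  C: 1400 − 1(141.7) = 1258
  B: 517 − 1(141.7) = 375.3
  A: 0 + 1(141.7) = 141.7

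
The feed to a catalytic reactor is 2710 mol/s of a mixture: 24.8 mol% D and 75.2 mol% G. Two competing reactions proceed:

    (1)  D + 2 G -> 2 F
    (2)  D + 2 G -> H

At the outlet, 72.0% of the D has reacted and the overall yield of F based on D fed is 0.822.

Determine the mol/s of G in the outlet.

Yield of F: 2ξ₁ / 672.1 = 0.822 → ξ₁ = 276.2 mol/s.
Conversion of D: 1ξ₁ + 1ξ₂ = 0.72 × 672.1 = 483.9 → ξ₂ = 207.7 mol/s.
Outlet amounts (n = n₀ + Σ ν·ξ):
  D: 672.1 − 1(276.2) − 1(207.7) = 188.2
  G: 2038 − 2(276.2) − 2(207.7) = 1070
  F: 0 + 2(276.2) = 552.4
  H: 0 + 1(207.7) = 207.7

1070 mol/s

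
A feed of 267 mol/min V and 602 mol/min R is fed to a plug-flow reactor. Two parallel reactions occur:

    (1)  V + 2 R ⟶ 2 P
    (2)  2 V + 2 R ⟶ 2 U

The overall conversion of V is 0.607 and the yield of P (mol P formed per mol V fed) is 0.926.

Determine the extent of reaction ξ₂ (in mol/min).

ξ₂ = 19.2 mol/min

Yield of P: 2ξ₁ / 267 = 0.926 → ξ₁ = 123.6 mol/min.
Conversion of V: 1ξ₁ + 2ξ₂ = 0.607 × 267 = 162.1 → ξ₂ = 19.22 mol/min.
Outlet amounts (n = n₀ + Σ ν·ξ):
  V: 267 − 1(123.6) − 2(19.22) = 104.9
  R: 602 − 2(123.6) − 2(19.22) = 316.3
  P: 0 + 2(123.6) = 247.2
  U: 0 + 2(19.22) = 38.45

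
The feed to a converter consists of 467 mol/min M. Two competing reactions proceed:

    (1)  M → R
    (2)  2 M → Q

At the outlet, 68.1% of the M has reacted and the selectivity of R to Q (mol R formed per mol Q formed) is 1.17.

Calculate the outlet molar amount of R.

117 mol/min

Conversion of M: M consumed = 0.681 × 467 = 318 mol/min = 1ξ₁ + 2ξ₂.
Selectivity: 1ξ₁ / (1ξ₂) = 1.17 → ξ₁ = 1.17 ξ₂.
Substitute: (1·1.17 + 2) ξ₂ = 318 → ξ₂ = 100.3 mol/min, ξ₁ = 117.4 mol/min.
Outlet amounts (n = n₀ + Σ ν·ξ):
  M: 467 − 1(117.4) − 2(100.3) = 149
  R: 0 + 1(117.4) = 117.4
  Q: 0 + 1(100.3) = 100.3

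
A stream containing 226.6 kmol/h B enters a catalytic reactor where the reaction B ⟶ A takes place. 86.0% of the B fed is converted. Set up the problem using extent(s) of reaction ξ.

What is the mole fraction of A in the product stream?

B reacted = 0.86 × 226.6 = 194.9 kmol/h; ν_B = −1, so ξ = 194.9/1 = 194.9 kmol/h.
Outlet amounts (n = n₀ + ν ξ):
  B: 226.6 − 1(194.9) = 31.72
  A: 0 + 1(194.9) = 194.9
Total out = 226.6 kmol/h; y_A = 194.9 / 226.6 = 0.86.

0.86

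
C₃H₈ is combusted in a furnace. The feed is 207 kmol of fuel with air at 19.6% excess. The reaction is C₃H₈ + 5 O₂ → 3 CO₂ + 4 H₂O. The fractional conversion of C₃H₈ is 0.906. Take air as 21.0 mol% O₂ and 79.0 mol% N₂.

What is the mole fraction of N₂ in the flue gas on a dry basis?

Stoichiometric O₂ = 5 × 207 = 1035 kmol; O₂ fed = 1035 × 1.196 = 1238 kmol.
N₂ fed = 1238 × 79/21 = 4657 kmol.
Fuel reacted = 0.906 × 207 → ξ = 187.5 kmol.
Outlet (n = n₀ + ν ξ):
  C₃H₈: 207 − 1(187.5) = 19.46
  O₂: 1238 − 5(187.5) = 300.1
  N₂: 4657 (inert)
  CO₂: 0 + 3(187.5) = 562.6
  H₂O: 0 + 4(187.5) = 750.2
Dry total = 5539 kmol; y_N₂ (dry) = 4657 / 5539 = 0.8407.

0.841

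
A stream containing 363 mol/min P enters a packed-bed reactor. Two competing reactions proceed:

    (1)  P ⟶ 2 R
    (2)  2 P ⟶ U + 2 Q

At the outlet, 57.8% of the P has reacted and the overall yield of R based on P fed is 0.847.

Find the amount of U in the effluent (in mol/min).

28 mol/min

Yield of R: 2ξ₁ / 363 = 0.847 → ξ₁ = 153.7 mol/min.
Conversion of P: 1ξ₁ + 2ξ₂ = 0.578 × 363 = 209.8 → ξ₂ = 28.04 mol/min.
Outlet amounts (n = n₀ + Σ ν·ξ):
  P: 363 − 1(153.7) − 2(28.04) = 153.2
  R: 0 + 2(153.7) = 307.5
  U: 0 + 1(28.04) = 28.04
  Q: 0 + 2(28.04) = 56.08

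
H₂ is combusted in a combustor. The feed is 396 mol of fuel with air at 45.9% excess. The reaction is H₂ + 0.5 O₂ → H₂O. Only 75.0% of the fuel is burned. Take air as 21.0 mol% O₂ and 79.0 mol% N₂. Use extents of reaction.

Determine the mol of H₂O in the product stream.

297 mol

Stoichiometric O₂ = 0.5 × 396 = 198 mol; O₂ fed = 198 × 1.459 = 288.9 mol.
N₂ fed = 288.9 × 79/21 = 1087 mol.
Fuel reacted = 0.75 × 396 → ξ = 297 mol.
Outlet (n = n₀ + ν ξ):
  H₂: 396 − 1(297) = 99
  O₂: 288.9 − 0.5(297) = 140.4
  N₂: 1087 (inert)
  H₂O: 0 + 1(297) = 297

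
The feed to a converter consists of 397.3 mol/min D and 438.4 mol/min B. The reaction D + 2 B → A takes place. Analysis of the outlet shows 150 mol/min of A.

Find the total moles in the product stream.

For A: n = n₀ + 1ξ → 150 = 0 + 1ξ, giving ξ = 150 mol/min.
Outlet amounts (n = n₀ + ν ξ):
  D: 397.3 − 1(150) = 247.3
  B: 438.4 − 2(150) = 138.4
  A: 0 + 1(150) = 150
Total out = 247.3 + 138.4 + 150 = 535.7 mol/min.

536 mol/min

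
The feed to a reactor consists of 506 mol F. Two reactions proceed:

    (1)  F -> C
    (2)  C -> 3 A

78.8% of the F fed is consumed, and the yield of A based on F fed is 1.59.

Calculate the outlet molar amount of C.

Conversion of F: F consumed = 1ξ₁ = 0.788 × 506 → ξ₁ = 398.7 mol.
Yield of A: 3ξ₂ / 506 = 1.59 → ξ₂ = 268.2 mol.
Outlet amounts (n = n₀ + Σ ν·ξ):
  F: 506 − 1(398.7) = 107.3
  C: 0 + 1(398.7) − 1(268.2) = 130.5
  A: 0 + 3(268.2) = 804.5

131 mol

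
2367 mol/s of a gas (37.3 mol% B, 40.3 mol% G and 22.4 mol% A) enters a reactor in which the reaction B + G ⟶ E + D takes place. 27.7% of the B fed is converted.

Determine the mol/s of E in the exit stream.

B reacted = 0.277 × 882.9 = 244.6 mol/s; ν_B = −1, so ξ = 244.6/1 = 244.6 mol/s.
Outlet amounts (n = n₀ + ν ξ):
  B: 882.9 − 1(244.6) = 638.3
  G: 953.9 − 1(244.6) = 709.3
  E: 0 + 1(244.6) = 244.6
  D: 0 + 1(244.6) = 244.6
  A: 530.2 (inert)

245 mol/s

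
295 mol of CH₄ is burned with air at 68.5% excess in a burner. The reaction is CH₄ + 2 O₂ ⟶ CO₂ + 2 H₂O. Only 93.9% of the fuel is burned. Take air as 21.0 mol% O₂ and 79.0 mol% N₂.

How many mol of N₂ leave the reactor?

Stoichiometric O₂ = 2 × 295 = 590 mol; O₂ fed = 590 × 1.685 = 994.1 mol.
N₂ fed = 994.1 × 79/21 = 3740 mol.
Fuel reacted = 0.939 × 295 → ξ = 277 mol.
Outlet (n = n₀ + ν ξ):
  CH₄: 295 − 1(277) = 18
  O₂: 994.1 − 2(277) = 440.1
  N₂: 3740 (inert)
  CO₂: 0 + 1(277) = 277
  H₂O: 0 + 2(277) = 554

3740 mol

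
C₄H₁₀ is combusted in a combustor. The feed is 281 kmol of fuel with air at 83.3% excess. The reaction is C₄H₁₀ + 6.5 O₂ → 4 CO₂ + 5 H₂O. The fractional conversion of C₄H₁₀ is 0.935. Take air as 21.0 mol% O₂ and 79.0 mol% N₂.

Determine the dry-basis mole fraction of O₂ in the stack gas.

0.107

Stoichiometric O₂ = 6.5 × 281 = 1826 kmol; O₂ fed = 1826 × 1.833 = 3348 kmol.
N₂ fed = 3348 × 79/21 = 12590 kmol.
Fuel reacted = 0.935 × 281 → ξ = 262.7 kmol.
Outlet (n = n₀ + ν ξ):
  C₄H₁₀: 281 − 1(262.7) = 18.26
  O₂: 3348 − 6.5(262.7) = 1640
  N₂: 12590 (inert)
  CO₂: 0 + 4(262.7) = 1051
  H₂O: 0 + 5(262.7) = 1314
Dry total = 15300 kmol; y_O₂ (dry) = 1640 / 15300 = 0.1072.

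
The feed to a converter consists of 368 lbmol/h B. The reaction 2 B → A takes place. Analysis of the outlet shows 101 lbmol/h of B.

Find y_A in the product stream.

0.569

For B: n = n₀ − 2ξ → 101 = 368 − 2ξ, giving ξ = 133.5 lbmol/h.
Outlet amounts (n = n₀ + ν ξ):
  B: 368 − 2(133.5) = 101
  A: 0 + 1(133.5) = 133.5
Total out = 234.5 lbmol/h; y_A = 133.5 / 234.5 = 0.5693.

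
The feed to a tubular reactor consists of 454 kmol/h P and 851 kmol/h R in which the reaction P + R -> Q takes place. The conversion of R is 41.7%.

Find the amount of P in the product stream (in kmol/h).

99.1 kmol/h

R reacted = 0.417 × 851 = 354.9 kmol/h; ν_R = −1, so ξ = 354.9/1 = 354.9 kmol/h.
Outlet amounts (n = n₀ + ν ξ):
  P: 454 − 1(354.9) = 99.13
  R: 851 − 1(354.9) = 496.1
  Q: 0 + 1(354.9) = 354.9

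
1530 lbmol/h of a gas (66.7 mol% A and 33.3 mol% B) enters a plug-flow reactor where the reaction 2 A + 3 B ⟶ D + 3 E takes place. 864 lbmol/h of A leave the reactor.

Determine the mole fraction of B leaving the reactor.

0.189

For A: n = n₀ − 2ξ → 864 = 1021 − 2ξ, giving ξ = 78.25 lbmol/h.
Outlet amounts (n = n₀ + ν ξ):
  A: 1021 − 2(78.25) = 864
  B: 509.5 − 3(78.25) = 274.7
  D: 0 + 1(78.25) = 78.25
  E: 0 + 3(78.25) = 234.8
Total out = 1452 lbmol/h; y_B = 274.7 / 1452 = 0.1892.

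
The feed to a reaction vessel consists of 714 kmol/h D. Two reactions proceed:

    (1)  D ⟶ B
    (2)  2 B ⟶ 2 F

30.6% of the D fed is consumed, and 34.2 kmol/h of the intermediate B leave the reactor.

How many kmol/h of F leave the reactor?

Conversion of D: D consumed = 1ξ₁ = 0.306 × 714 → ξ₁ = 218.5 kmol/h.
B balance: n_B = 0 + 1ξ₁ − 2ξ₂ = 34.2 → ξ₂ = (1·218.5 − 34.2)/2 = 92.14 kmol/h.
Outlet amounts (n = n₀ + Σ ν·ξ):
  D: 714 − 1(218.5) = 495.5
  B: 0 + 1(218.5) − 2(92.14) = 34.2
  F: 0 + 2(92.14) = 184.3

184 kmol/h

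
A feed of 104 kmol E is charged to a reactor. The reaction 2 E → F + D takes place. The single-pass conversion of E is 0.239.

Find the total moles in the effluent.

104 kmol

E reacted = 0.239 × 104 = 24.86 kmol; ν_E = −2, so ξ = 24.86/2 = 12.43 kmol.
Outlet amounts (n = n₀ + ν ξ):
  E: 104 − 2(12.43) = 79.14
  F: 0 + 1(12.43) = 12.43
  D: 0 + 1(12.43) = 12.43
Total out = 79.14 + 12.43 + 12.43 = 104 kmol.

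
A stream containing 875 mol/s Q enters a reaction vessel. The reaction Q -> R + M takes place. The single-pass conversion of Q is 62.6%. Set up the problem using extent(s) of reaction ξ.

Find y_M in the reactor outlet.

Q reacted = 0.626 × 875 = 547.8 mol/s; ν_Q = −1, so ξ = 547.8/1 = 547.8 mol/s.
Outlet amounts (n = n₀ + ν ξ):
  Q: 875 − 1(547.8) = 327.2
  R: 0 + 1(547.8) = 547.8
  M: 0 + 1(547.8) = 547.8
Total out = 1423 mol/s; y_M = 547.8 / 1423 = 0.385.

0.385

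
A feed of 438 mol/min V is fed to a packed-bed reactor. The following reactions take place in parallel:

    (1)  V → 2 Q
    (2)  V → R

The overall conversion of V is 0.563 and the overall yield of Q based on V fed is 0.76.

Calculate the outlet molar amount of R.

Yield of Q: 2ξ₁ / 438 = 0.76 → ξ₁ = 166.4 mol/min.
Conversion of V: 1ξ₁ + 1ξ₂ = 0.563 × 438 = 246.6 → ξ₂ = 80.15 mol/min.
Outlet amounts (n = n₀ + Σ ν·ξ):
  V: 438 − 1(166.4) − 1(80.15) = 191.4
  Q: 0 + 2(166.4) = 332.9
  R: 0 + 1(80.15) = 80.15

80.2 mol/min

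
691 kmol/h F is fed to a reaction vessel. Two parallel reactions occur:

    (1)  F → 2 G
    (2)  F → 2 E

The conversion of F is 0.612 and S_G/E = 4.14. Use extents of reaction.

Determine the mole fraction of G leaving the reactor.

Conversion of F: F consumed = 0.612 × 691 = 422.9 kmol/h = 1ξ₁ + 1ξ₂.
Selectivity: 2ξ₁ / (2ξ₂) = 4.14 → ξ₁ = 4.14 ξ₂.
Substitute: (1·4.14 + 1) ξ₂ = 422.9 → ξ₂ = 82.27 kmol/h, ξ₁ = 340.6 kmol/h.
Outlet amounts (n = n₀ + Σ ν·ξ):
  F: 691 − 1(340.6) − 1(82.27) = 268.1
  G: 0 + 2(340.6) = 681.2
  E: 0 + 2(82.27) = 164.5
Total out = 1114 kmol/h; y_G = 681.2 / 1114 = 0.6116.

0.612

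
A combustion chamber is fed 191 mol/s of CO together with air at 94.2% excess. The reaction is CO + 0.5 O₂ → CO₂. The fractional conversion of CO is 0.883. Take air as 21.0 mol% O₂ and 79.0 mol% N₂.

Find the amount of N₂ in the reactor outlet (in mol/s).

698 mol/s

Stoichiometric O₂ = 0.5 × 191 = 95.5 mol/s; O₂ fed = 95.5 × 1.942 = 185.5 mol/s.
N₂ fed = 185.5 × 79/21 = 697.7 mol/s.
Fuel reacted = 0.883 × 191 → ξ = 168.7 mol/s.
Outlet (n = n₀ + ν ξ):
  CO: 191 − 1(168.7) = 22.35
  O₂: 185.5 − 0.5(168.7) = 101.1
  N₂: 697.7 (inert)
  CO₂: 0 + 1(168.7) = 168.7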